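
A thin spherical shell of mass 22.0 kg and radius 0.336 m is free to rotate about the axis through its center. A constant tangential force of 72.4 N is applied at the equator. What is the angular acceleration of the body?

α ≈ 14.7 rad/s²

I = (2/3)MR² = (2/3)(22.0)(0.336)² = 1.656 kg·m².
τ = F R = (72.4)(0.336) = 24.33 N·m.
Newton's second law for rotation, τ = Iα, gives α = τ/I = 24.33/1.656 = 14.69 rad/s².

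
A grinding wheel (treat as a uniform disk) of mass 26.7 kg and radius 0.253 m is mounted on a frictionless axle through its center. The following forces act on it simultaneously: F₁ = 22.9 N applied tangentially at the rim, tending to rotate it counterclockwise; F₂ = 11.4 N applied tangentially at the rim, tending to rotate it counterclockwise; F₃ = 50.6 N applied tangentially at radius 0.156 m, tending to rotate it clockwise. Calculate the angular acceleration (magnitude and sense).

I = ½MR² = (1/2)(26.7)(0.253)² = 0.8545 kg·m².
Taking counterclockwise as positive: τ₁ = +(22.9)(0.253) = +5.794 N·m; τ₂ = +(11.4)(0.253) = +2.884 N·m; τ₃ = −(50.6)(0.156) = −7.894 N·m.
Net torque τ = 0.7843 N·m.
α = τ/I = 0.7843/0.8545 = 0.9178 rad/s².

α ≈ 0.918 rad/s², counterclockwise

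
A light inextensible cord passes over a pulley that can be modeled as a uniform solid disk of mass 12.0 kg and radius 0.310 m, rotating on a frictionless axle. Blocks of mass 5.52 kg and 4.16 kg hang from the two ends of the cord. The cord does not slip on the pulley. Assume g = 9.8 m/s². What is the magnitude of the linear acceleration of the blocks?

I = ½MR² = (1/2)(12.0)(0.310)² = 0.5766 kg·m².
Heavier block: m₁g − T₁ = m₁a. Lighter block: T₂ − m₂g = m₂a.
Pulley: (T₁ − T₂)R = Iα = I(a/R), so T₁ − T₂ = (I/R²)a = (1/2)M_p a = 6.000·a.
Adding the three: (m₁ − m₂)g = (m₁ + m₂ + 6.000)a, so a = (5.52 − 4.16)(9.8)/(5.52 + 4.16 + 6.000) = 0.8500 m/s².

a ≈ 0.850 m/s²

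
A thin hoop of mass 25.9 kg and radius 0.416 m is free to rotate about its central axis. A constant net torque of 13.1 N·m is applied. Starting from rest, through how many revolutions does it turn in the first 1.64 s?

≈ 0.626 revolutions

I = MR² = (25.9)(0.416)² = 4.482 kg·m².
α = τ/I = 13.1/4.482 = 2.923 rad/s².
θ = ½αt² = ½(2.923)(1.64)² = 3.930 rad.
Revolutions = θ/(2π) = 0.6256.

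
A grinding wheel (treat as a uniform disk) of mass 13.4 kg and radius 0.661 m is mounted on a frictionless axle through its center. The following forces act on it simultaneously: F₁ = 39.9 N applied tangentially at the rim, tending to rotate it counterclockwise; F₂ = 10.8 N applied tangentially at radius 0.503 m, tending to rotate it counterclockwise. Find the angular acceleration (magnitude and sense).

α ≈ 10.9 rad/s², counterclockwise

I = ½MR² = (1/2)(13.4)(0.661)² = 2.927 kg·m².
Taking counterclockwise as positive: τ₁ = +(39.9)(0.661) = +26.37 N·m; τ₂ = +(10.8)(0.503) = +5.432 N·m.
Net torque τ = 31.81 N·m.
α = τ/I = 31.81/2.927 = 10.87 rad/s².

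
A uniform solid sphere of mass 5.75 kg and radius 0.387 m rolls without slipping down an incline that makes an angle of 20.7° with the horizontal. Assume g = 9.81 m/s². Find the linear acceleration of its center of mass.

a ≈ 2.48 m/s²

Translation along the incline: Mg sinθ − f = Ma.
Rotation about the center: fR = Iα with I = (2/5)MR². No-slip gives a = αR, so f = (I/R²)a = (2/5)M a.
Substituting: Mg sinθ = (1 + 0.4000)Ma, so a = g sinθ/(1 + 0.4000) = (9.81) sin 20.7° / 1.400 = 2.477 m/s².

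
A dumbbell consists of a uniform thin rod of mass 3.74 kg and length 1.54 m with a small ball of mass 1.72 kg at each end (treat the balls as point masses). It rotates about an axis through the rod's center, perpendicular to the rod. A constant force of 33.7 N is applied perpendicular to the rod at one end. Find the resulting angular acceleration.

I_rod = (1/12)ML² = (1/12)(3.74)(1.54)² = 0.7391 kg·m².
I_balls = 2·m·(L/2)² = 2(1.72)(0.7700)² = 2.040 kg·m².
Total I = 2.779 kg·m².
τ = F·(L/2) = (33.7)(0.770) = 25.95 N·m.
α = τ/I = 25.95/2.779 = 9.338 rad/s².

α ≈ 9.34 rad/s²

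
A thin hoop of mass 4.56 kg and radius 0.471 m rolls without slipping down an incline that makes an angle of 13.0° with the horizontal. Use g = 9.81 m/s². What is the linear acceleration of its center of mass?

a ≈ 1.10 m/s²

Translation along the incline: Mg sinθ − f = Ma.
Rotation about the center: fR = Iα with I = MR². No-slip gives a = αR, so f = (I/R²)a = M a.
Substituting: Mg sinθ = (1 + 1.000)Ma, so a = g sinθ/(1 + 1.000) = (9.81) sin 13.0° / 2.000 = 1.103 m/s².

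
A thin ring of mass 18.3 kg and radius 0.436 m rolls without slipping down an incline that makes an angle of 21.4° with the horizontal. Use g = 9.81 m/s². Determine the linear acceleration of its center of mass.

a ≈ 1.79 m/s²

Translation along the incline: Mg sinθ − f = Ma.
Rotation about the center: fR = Iα with I = MR². No-slip gives a = αR, so f = (I/R²)a = M a.
Substituting: Mg sinθ = (1 + 1.000)Ma, so a = g sinθ/(1 + 1.000) = (9.81) sin 21.4° / 2.000 = 1.790 m/s².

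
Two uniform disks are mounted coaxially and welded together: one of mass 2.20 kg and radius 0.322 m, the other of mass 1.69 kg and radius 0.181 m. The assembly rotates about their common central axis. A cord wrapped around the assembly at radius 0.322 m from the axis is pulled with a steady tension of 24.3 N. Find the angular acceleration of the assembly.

I = ½M₁R₁² + ½M₂R₂² = ½(2.20)(0.322)² + ½(1.69)(0.181)² = 0.1417 kg·m².
τ = F r = (24.3)(0.322) = 7.825 N·m.
α = τ/I = 7.825/0.1417 = 55.21 rad/s².

α ≈ 55.2 rad/s²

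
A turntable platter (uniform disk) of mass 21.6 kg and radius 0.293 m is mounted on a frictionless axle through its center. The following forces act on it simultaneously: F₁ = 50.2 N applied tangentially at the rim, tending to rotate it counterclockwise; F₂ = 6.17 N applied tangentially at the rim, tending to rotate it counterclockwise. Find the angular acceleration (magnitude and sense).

I = ½MR² = (1/2)(21.6)(0.293)² = 0.9272 kg·m².
Taking counterclockwise as positive: τ₁ = +(50.2)(0.293) = +14.71 N·m; τ₂ = +(6.17)(0.293) = +1.808 N·m.
Net torque τ = 16.52 N·m.
α = τ/I = 16.52/0.9272 = 17.81 rad/s².

α ≈ 17.8 rad/s², counterclockwise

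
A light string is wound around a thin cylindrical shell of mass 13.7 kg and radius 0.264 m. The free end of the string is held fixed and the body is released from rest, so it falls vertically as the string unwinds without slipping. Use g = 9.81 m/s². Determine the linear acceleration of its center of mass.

a ≈ 4.91 m/s²

Translation: Mg − T = Ma. Rotation about the center: TR = Iα with I = MR².
With a = αR: T = (I/R²)a = M a, so Mg = (1 + 1.000)Ma.
a = g/(1 + 1.000) = 9.81/2.000 = 4.905 m/s².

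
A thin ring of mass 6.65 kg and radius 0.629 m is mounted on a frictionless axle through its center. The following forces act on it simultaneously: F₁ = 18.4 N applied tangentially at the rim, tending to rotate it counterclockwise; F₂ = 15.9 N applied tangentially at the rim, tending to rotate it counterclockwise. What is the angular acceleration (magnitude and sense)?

α ≈ 8.20 rad/s², counterclockwise

I = MR² = (6.65)(0.629)² = 2.631 kg·m².
Taking counterclockwise as positive: τ₁ = +(18.4)(0.629) = +11.57 N·m; τ₂ = +(15.9)(0.629) = +10.00 N·m.
Net torque τ = 21.57 N·m.
α = τ/I = 21.57/2.631 = 8.200 rad/s².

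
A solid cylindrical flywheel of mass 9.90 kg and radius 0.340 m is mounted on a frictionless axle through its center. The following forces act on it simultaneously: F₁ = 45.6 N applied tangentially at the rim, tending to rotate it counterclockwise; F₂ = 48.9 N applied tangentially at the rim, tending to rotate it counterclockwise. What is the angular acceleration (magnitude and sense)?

I = ½MR² = (1/2)(9.90)(0.340)² = 0.5722 kg·m².
Taking counterclockwise as positive: τ₁ = +(45.6)(0.340) = +15.50 N·m; τ₂ = +(48.9)(0.340) = +16.63 N·m.
Net torque τ = 32.13 N·m.
α = τ/I = 32.13/0.5722 = 56.15 rad/s².

α ≈ 56.1 rad/s², counterclockwise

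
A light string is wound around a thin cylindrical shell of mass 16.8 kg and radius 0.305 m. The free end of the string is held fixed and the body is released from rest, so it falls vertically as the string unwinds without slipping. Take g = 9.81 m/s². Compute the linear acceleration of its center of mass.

a ≈ 4.91 m/s²

Translation: Mg − T = Ma. Rotation about the center: TR = Iα with I = MR².
With a = αR: T = (I/R²)a = M a, so Mg = (1 + 1.000)Ma.
a = g/(1 + 1.000) = 9.81/2.000 = 4.905 m/s².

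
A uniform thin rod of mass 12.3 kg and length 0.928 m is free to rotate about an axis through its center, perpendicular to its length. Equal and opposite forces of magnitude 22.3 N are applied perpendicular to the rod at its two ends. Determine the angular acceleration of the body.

I = (1/12)ML² = (1/12)(12.3)(0.928)² = 0.8827 kg·m².
The couple gives τ = F·(L/2) + F·(L/2) = F L = (22.3)(0.928) = 20.69 N·m.
From τ = Iα: α = 20.69/0.8827 = 23.44 rad/s².

α ≈ 23.4 rad/s²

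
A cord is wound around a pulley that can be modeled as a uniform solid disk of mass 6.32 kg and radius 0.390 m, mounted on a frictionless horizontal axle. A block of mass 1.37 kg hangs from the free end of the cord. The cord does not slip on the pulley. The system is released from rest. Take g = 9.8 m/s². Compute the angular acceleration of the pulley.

α ≈ 7.60 rad/s²

I = ½MR² = (1/2)(6.32)(0.390)² = 0.4806 kg·m².
Block: mg − T = ma. Pulley: TR = Iα. No-slip: a = αR, so T = (I/R²)a = 3.160·a.
Then mg = (m + 3.160)a, so a = (1.37)(9.8)/(1.37 + 3.160) = 2.964 m/s².
α = a/R = 2.964/0.390 = 7.599 rad/s².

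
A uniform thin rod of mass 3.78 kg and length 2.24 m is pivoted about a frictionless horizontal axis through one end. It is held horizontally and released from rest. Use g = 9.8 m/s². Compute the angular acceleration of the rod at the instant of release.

About the pivot, I = (1/3)ML² = (1/3)(3.78)(2.24)² = 6.322 kg·m².
The weight acts at the center, a distance L/2 = 1.120 m from the pivot; τ = Mg(L/2) = 41.49 N·m.
α = τ/I = 41.49/6.322 = 6.563 rad/s².

α ≈ 6.56 rad/s²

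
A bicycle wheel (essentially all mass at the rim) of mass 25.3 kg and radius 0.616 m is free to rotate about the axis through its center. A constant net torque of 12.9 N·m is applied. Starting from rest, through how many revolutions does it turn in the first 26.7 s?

≈ 76.2 revolutions

I = MR² = (25.3)(0.616)² = 9.600 kg·m².
α = τ/I = 12.9/9.600 = 1.344 rad/s².
θ = ½αt² = ½(1.344)(26.7)² = 479.0 rad.
Revolutions = θ/(2π) = 76.23.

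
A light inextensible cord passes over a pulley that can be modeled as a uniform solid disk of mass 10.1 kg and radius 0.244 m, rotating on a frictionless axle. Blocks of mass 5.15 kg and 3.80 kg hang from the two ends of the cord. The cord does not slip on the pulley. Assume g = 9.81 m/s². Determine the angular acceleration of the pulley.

I = ½MR² = (1/2)(10.1)(0.244)² = 0.3007 kg·m².
Heavier block: m₁g − T₁ = m₁a. Lighter block: T₂ − m₂g = m₂a.
Pulley: (T₁ − T₂)R = Iα = I(a/R), so T₁ − T₂ = (I/R²)a = (1/2)M_p a = 5.050·a.
Adding the three: (m₁ − m₂)g = (m₁ + m₂ + 5.050)a, so a = (5.15 − 3.80)(9.81)/(5.15 + 3.80 + 5.050) = 0.9460 m/s².
α = a/R = 0.9460/0.244 = 3.877 rad/s².

α ≈ 3.88 rad/s²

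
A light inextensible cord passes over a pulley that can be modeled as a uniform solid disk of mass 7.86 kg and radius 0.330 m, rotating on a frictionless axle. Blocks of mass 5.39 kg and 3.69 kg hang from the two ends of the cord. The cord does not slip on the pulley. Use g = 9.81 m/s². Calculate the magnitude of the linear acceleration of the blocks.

a ≈ 1.28 m/s²

I = ½MR² = (1/2)(7.86)(0.330)² = 0.4280 kg·m².
Heavier block: m₁g − T₁ = m₁a. Lighter block: T₂ − m₂g = m₂a.
Pulley: (T₁ − T₂)R = Iα = I(a/R), so T₁ − T₂ = (I/R²)a = (1/2)M_p a = 3.930·a.
Adding the three: (m₁ − m₂)g = (m₁ + m₂ + 3.930)a, so a = (5.39 − 3.69)(9.81)/(5.39 + 3.69 + 3.930) = 1.282 m/s².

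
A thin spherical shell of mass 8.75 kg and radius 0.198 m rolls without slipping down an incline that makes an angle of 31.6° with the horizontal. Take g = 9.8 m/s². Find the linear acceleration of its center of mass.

Translation along the incline: Mg sinθ − f = Ma.
Rotation about the center: fR = Iα with I = (2/3)MR². No-slip gives a = αR, so f = (I/R²)a = (2/3)M a.
Substituting: Mg sinθ = (1 + 0.6667)Ma, so a = g sinθ/(1 + 0.6667) = (9.8) sin 31.6° / 1.667 = 3.081 m/s².

a ≈ 3.08 m/s²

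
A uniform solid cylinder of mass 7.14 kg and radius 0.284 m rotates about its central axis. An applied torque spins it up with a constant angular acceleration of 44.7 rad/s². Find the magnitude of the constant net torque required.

τ ≈ 12.9 N·m

I = ½MR² = (1/2)(7.14)(0.284)² = 0.2879 kg·m².
τ = Iα = (0.2879)(44.70) = 12.87 N·m.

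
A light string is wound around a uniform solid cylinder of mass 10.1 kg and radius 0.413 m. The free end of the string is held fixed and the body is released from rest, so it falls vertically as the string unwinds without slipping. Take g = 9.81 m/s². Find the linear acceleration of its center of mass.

Translation: Mg − T = Ma. Rotation about the center: TR = Iα with I = ½MR².
With a = αR: T = (I/R²)a = (1/2)M a, so Mg = (1 + 0.5000)Ma.
a = g/(1 + 0.5000) = 9.81/1.500 = 6.540 m/s².

a ≈ 6.54 m/s²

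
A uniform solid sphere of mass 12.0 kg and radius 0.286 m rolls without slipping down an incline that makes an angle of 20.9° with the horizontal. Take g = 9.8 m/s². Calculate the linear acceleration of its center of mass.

Translation along the incline: Mg sinθ − f = Ma.
Rotation about the center: fR = Iα with I = (2/5)MR². No-slip gives a = αR, so f = (I/R²)a = (2/5)M a.
Substituting: Mg sinθ = (1 + 0.4000)Ma, so a = g sinθ/(1 + 0.4000) = (9.8) sin 20.9° / 1.400 = 2.497 m/s².

a ≈ 2.50 m/s²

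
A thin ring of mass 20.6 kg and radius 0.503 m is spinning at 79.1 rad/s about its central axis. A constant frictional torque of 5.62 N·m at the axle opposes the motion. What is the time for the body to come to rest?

I = MR² = (20.6)(0.503)² = 5.212 kg·m².
The net torque has magnitude 5.62 N·m, opposing ω.
|α| = τ/I = 5.620/5.212 = 1.078 rad/s² (deceleration).
0 = ω₀ − |α|t ⇒ t = ω₀/|α| = 79.1/1.078 = 73.36 s.

t ≈ 73.4 s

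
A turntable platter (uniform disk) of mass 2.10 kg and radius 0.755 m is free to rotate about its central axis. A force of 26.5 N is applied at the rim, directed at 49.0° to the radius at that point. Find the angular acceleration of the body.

I = ½MR² = (1/2)(2.10)(0.755)² = 0.5985 kg·m².
Only the tangential component produces torque: τ = F R sinθ = (26.5)(0.755) sin 49.0° = 15.10 N·m.
From τ = Iα: α = 15.10/0.5985 = 25.23 rad/s².

α ≈ 25.2 rad/s²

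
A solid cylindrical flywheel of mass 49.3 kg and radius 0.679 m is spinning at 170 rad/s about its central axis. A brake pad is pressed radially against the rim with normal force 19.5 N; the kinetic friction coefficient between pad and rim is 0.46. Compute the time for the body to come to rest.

t ≈ 317 s

I = ½MR² = (1/2)(49.3)(0.679)² = 11.36 kg·m².
Friction force f = μN = (0.46)(19.5) = 8.970 N at the rim; torque magnitude τ = fR = 6.091 N·m, opposing ω.
|α| = τ/I = 6.091/11.36 = 0.5359 rad/s² (deceleration).
0 = ω₀ − |α|t ⇒ t = ω₀/|α| = 170/0.5359 = 317.2 s.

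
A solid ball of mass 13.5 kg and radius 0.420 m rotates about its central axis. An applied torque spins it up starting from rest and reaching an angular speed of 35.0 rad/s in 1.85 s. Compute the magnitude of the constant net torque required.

τ ≈ 18.0 N·m

I = (2/5)MR² = (2/5)(13.5)(0.420)² = 0.9526 kg·m².
α = Δω/Δt = (35.0 − 0)/1.85 = 18.92 rad/s².
τ = Iα = (0.9526)(18.92) = 18.02 N·m.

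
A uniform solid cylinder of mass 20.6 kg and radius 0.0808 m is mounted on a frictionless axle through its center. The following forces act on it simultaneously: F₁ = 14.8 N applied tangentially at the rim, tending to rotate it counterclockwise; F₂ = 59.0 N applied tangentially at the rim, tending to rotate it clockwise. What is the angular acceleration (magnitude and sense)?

I = ½MR² = (1/2)(20.6)(0.0808)² = 0.06724 kg·m².
Taking counterclockwise as positive: τ₁ = +(14.8)(0.0808) = +1.196 N·m; τ₂ = −(59.0)(0.0808) = −4.767 N·m.
Net torque τ = -3.571 N·m.
α = τ/I = -3.571/0.06724 = -53.11 rad/s².

α ≈ 53.1 rad/s², clockwise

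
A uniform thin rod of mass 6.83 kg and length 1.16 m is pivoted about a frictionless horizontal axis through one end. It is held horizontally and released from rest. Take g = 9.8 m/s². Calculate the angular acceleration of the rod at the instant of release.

About the pivot, I = (1/3)ML² = (1/3)(6.83)(1.16)² = 3.063 kg·m².
The weight acts at the center, a distance L/2 = 0.5800 m from the pivot; τ = Mg(L/2) = 38.82 N·m.
α = τ/I = 38.82/3.063 = 12.67 rad/s².
(Equivalently α = (3g/(2L)) = 12.67 rad/s².)

α ≈ 12.7 rad/s²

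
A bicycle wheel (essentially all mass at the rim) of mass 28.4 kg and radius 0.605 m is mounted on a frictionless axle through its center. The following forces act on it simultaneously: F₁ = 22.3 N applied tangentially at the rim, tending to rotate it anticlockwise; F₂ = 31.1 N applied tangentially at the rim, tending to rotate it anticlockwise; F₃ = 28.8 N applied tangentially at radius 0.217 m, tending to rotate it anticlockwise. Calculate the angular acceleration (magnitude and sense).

I = MR² = (28.4)(0.605)² = 10.40 kg·m².
Taking anticlockwise as positive: τ₁ = +(22.3)(0.605) = +13.49 N·m; τ₂ = +(31.1)(0.605) = +18.82 N·m; τ₃ = +(28.8)(0.217) = +6.250 N·m.
Net torque τ = 38.56 N·m.
α = τ/I = 38.56/10.40 = 3.709 rad/s².

α ≈ 3.71 rad/s², anticlockwise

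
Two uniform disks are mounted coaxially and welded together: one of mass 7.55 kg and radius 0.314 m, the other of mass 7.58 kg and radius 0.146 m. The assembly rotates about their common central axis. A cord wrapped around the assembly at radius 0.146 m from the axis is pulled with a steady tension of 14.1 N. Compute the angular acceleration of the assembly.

I = ½M₁R₁² + ½M₂R₂² = ½(7.55)(0.314)² + ½(7.58)(0.146)² = 0.4530 kg·m².
τ = F r = (14.1)(0.146) = 2.059 N·m.
α = τ/I = 2.059/0.4530 = 4.544 rad/s².

α ≈ 4.54 rad/s²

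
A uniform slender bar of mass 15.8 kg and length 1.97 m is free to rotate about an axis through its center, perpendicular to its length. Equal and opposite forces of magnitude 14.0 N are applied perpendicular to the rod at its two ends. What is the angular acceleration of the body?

α ≈ 5.40 rad/s²

I = (1/12)ML² = (1/12)(15.8)(1.97)² = 5.110 kg·m².
The couple gives τ = F·(L/2) + F·(L/2) = F L = (14.0)(1.97) = 27.58 N·m.
Newton's second law for rotation, τ = Iα, gives α = τ/I = 27.58/5.110 = 5.397 rad/s².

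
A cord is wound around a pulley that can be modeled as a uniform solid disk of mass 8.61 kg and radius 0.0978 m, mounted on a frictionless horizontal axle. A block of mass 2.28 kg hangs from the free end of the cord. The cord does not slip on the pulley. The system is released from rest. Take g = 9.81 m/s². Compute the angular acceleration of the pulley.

I = ½MR² = (1/2)(8.61)(0.0978)² = 0.04118 kg·m².
Block: mg − T = ma. Pulley: TR = Iα. No-slip: a = αR, so T = (I/R²)a = 4.305·a.
Then mg = (m + 4.305)a, so a = (2.28)(9.81)/(2.28 + 4.305) = 3.397 m/s².
α = a/R = 3.397/0.0978 = 34.73 rad/s².

α ≈ 34.7 rad/s²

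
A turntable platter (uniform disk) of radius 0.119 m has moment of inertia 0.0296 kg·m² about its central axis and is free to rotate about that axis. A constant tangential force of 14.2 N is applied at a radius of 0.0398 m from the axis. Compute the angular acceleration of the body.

τ = F·r = (14.2)(0.0398) = 0.5652 N·m.
Newton's second law for rotation, τ = Iα, gives α = τ/I = 0.5652/0.02960 = 19.09 rad/s².

α ≈ 19.1 rad/s²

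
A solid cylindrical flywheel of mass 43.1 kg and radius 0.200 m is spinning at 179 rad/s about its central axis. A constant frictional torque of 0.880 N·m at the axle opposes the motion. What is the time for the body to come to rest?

t ≈ 175 s

I = ½MR² = (1/2)(43.1)(0.200)² = 0.8620 kg·m².
The net torque has magnitude 0.880 N·m, opposing ω.
|α| = τ/I = 0.8800/0.8620 = 1.021 rad/s² (deceleration).
0 = ω₀ − |α|t ⇒ t = ω₀/|α| = 179/1.021 = 175.3 s.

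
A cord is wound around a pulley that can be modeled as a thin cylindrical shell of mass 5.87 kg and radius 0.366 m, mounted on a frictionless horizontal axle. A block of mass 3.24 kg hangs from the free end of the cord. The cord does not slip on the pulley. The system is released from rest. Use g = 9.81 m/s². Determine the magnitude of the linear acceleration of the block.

I = MR² = (5.87)(0.366)² = 0.7863 kg·m².
Block: mg − T = ma. Pulley: TR = Iα. No-slip: a = αR, so T = (I/R²)a = 5.870·a.
Then mg = (m + 5.870)a, so a = (3.24)(9.81)/(3.24 + 5.870) = 3.489 m/s².

a ≈ 3.49 m/s²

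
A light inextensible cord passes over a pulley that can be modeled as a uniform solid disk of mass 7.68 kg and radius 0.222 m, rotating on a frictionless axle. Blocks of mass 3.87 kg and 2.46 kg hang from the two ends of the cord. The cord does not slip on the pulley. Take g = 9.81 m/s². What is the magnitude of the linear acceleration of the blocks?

a ≈ 1.36 m/s²

I = ½MR² = (1/2)(7.68)(0.222)² = 0.1893 kg·m².
Heavier block: m₁g − T₁ = m₁a. Lighter block: T₂ − m₂g = m₂a.
Pulley: (T₁ − T₂)R = Iα = I(a/R), so T₁ − T₂ = (I/R²)a = (1/2)M_p a = 3.840·a.
Adding the three: (m₁ − m₂)g = (m₁ + m₂ + 3.840)a, so a = (3.87 − 2.46)(9.81)/(3.87 + 2.46 + 3.840) = 1.360 m/s².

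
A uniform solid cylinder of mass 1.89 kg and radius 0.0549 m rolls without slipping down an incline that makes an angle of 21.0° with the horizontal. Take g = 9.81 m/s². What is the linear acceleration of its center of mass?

a ≈ 2.34 m/s²

Translation along the incline: Mg sinθ − f = Ma.
Rotation about the center: fR = Iα with I = ½MR². No-slip gives a = αR, so f = (I/R²)a = (1/2)M a.
Substituting: Mg sinθ = (1 + 0.5000)Ma, so a = g sinθ/(1 + 0.5000) = (9.81) sin 21.0° / 1.500 = 2.344 m/s².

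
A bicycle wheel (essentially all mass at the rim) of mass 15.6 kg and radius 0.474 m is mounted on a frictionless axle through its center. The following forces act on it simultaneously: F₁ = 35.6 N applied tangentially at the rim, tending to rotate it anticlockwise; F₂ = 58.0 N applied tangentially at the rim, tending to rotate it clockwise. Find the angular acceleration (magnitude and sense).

I = MR² = (15.6)(0.474)² = 3.505 kg·m².
Taking anticlockwise as positive: τ₁ = +(35.6)(0.474) = +16.87 N·m; τ₂ = −(58.0)(0.474) = −27.49 N·m.
Net torque τ = -10.62 N·m.
α = τ/I = -10.62/3.505 = -3.029 rad/s².

α ≈ 3.03 rad/s², clockwise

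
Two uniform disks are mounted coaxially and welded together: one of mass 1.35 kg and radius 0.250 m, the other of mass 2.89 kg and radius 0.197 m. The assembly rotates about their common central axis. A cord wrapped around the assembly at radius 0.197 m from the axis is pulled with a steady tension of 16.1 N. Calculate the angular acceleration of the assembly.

I = ½M₁R₁² + ½M₂R₂² = ½(1.35)(0.250)² + ½(2.89)(0.197)² = 0.09827 kg·m².
τ = F r = (16.1)(0.197) = 3.172 N·m.
α = τ/I = 3.172/0.09827 = 32.28 rad/s².

α ≈ 32.3 rad/s²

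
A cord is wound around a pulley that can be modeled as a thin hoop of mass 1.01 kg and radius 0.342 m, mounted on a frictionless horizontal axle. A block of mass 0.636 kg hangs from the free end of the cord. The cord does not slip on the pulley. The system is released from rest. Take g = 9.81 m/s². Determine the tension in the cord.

T ≈ 3.83 N

I = MR² = (1.01)(0.342)² = 0.1181 kg·m².
Block: mg − T = ma. Pulley: TR = Iα. No-slip: a = αR, so T = (I/R²)a = 1.010·a.
Then mg = (m + 1.010)a, so a = (0.636)(9.81)/(0.636 + 1.010) = 3.790 m/s².
T = 1.010·a = 3.828 N.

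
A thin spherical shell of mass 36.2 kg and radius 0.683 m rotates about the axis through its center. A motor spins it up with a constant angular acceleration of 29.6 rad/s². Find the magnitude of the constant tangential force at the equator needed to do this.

I = (2/3)MR² = (2/3)(36.2)(0.683)² = 11.26 kg·m².
The required torque is τ = Iα = (11.26)(29.60) = 333.2 N·m.
A tangential force at the equator gives τ = FR, so F = τ/R = 333.2/0.683 = 487.9 N.

F ≈ 488 N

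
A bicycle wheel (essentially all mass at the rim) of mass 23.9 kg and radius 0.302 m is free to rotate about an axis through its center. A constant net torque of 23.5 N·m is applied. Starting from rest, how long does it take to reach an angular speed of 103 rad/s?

I = MR² = (23.9)(0.302)² = 2.180 kg·m².
α = τ/I = 23.5/2.180 = 10.78 rad/s².
ω = αt ⇒ t = ω/α = 103/10.78 = 9.554 s.

t ≈ 9.55 s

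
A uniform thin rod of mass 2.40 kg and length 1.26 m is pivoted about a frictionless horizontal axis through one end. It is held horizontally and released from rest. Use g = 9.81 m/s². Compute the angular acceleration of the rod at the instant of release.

About the pivot, I = (1/3)ML² = (1/3)(2.40)(1.26)² = 1.270 kg·m².
The weight acts at the center, a distance L/2 = 0.6300 m from the pivot; τ = Mg(L/2) = 14.83 N·m.
α = τ/I = 14.83/1.270 = 11.68 rad/s².

α ≈ 11.7 rad/s²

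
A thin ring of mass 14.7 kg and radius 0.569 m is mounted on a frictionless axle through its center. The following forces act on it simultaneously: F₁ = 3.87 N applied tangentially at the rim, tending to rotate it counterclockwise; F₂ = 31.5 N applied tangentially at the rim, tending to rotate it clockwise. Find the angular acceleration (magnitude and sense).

I = MR² = (14.7)(0.569)² = 4.759 kg·m².
Taking counterclockwise as positive: τ₁ = +(3.87)(0.569) = +2.202 N·m; τ₂ = −(31.5)(0.569) = −17.92 N·m.
Net torque τ = -15.72 N·m.
α = τ/I = -15.72/4.759 = -3.303 rad/s².

α ≈ 3.30 rad/s², clockwise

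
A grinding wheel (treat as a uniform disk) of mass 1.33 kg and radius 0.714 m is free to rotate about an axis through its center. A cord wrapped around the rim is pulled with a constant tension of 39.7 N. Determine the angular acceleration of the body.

α ≈ 83.6 rad/s²

I = ½MR² = (1/2)(1.33)(0.714)² = 0.3390 kg·m².
τ = F R = (39.7)(0.714) = 28.35 N·m.
Newton's second law for rotation, τ = Iα, gives α = τ/I = 28.35/0.3390 = 83.61 rad/s².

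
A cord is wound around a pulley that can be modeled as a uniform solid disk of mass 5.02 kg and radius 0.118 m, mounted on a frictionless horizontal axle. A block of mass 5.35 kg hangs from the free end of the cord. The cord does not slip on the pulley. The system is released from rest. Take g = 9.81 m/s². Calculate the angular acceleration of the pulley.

α ≈ 56.6 rad/s²

I = ½MR² = (1/2)(5.02)(0.118)² = 0.03495 kg·m².
Block: mg − T = ma. Pulley: TR = Iα. No-slip: a = αR, so T = (I/R²)a = 2.510·a.
Then mg = (m + 2.510)a, so a = (5.35)(9.81)/(5.35 + 2.510) = 6.677 m/s².
α = a/R = 6.677/0.118 = 56.59 rad/s².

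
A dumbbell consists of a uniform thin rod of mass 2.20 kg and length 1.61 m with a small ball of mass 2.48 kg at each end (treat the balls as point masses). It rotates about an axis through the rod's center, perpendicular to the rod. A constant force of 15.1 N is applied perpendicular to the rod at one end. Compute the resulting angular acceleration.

α ≈ 3.29 rad/s²

I_rod = (1/12)ML² = (1/12)(2.20)(1.61)² = 0.4752 kg·m².
I_balls = 2·m·(L/2)² = 2(2.48)(0.8050)² = 3.214 kg·m².
Total I = 3.689 kg·m².
τ = F·(L/2) = (15.1)(0.805) = 12.16 N·m.
α = τ/I = 12.16/3.689 = 3.295 rad/s².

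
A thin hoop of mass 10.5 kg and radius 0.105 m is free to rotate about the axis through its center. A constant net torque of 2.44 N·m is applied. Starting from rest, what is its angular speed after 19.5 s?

I = MR² = (10.5)(0.105)² = 0.1158 kg·m².
α = τ/I = 2.44/0.1158 = 21.08 rad/s².
ω = ω₀ + αt = 0 + (21.08)(19.5) = 411.0 rad/s.

ω ≈ 411 rad/s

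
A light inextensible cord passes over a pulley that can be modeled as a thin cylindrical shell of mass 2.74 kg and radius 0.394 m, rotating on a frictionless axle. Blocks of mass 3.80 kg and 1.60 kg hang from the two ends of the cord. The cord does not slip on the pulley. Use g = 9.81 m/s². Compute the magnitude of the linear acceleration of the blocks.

I = MR² = (2.74)(0.394)² = 0.4253 kg·m².
Heavier block: m₁g − T₁ = m₁a. Lighter block: T₂ − m₂g = m₂a.
Pulley: (T₁ − T₂)R = Iα = I(a/R), so T₁ − T₂ = (I/R²)a = 1·M_p a = 2.740·a.
Adding the three: (m₁ − m₂)g = (m₁ + m₂ + 2.740)a, so a = (3.80 − 1.60)(9.81)/(3.80 + 1.60 + 2.740) = 2.651 m/s².

a ≈ 2.65 m/s²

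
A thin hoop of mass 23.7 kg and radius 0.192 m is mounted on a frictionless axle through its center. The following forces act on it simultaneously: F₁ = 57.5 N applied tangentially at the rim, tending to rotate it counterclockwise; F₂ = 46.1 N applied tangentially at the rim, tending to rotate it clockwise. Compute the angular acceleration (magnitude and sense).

I = MR² = (23.7)(0.192)² = 0.8737 kg·m².
Taking counterclockwise as positive: τ₁ = +(57.5)(0.192) = +11.04 N·m; τ₂ = −(46.1)(0.192) = −8.851 N·m.
Net torque τ = 2.189 N·m.
α = τ/I = 2.189/0.8737 = 2.505 rad/s².

α ≈ 2.51 rad/s², counterclockwise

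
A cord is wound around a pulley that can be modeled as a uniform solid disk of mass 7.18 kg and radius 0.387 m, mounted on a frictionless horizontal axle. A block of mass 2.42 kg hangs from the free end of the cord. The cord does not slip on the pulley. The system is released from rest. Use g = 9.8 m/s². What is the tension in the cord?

T ≈ 14.2 N

I = ½MR² = (1/2)(7.18)(0.387)² = 0.5377 kg·m².
Block: mg − T = ma. Pulley: TR = Iα. No-slip: a = αR, so T = (I/R²)a = 3.590·a.
Then mg = (m + 3.590)a, so a = (2.42)(9.8)/(2.42 + 3.590) = 3.946 m/s².
T = 3.590·a = 14.17 N.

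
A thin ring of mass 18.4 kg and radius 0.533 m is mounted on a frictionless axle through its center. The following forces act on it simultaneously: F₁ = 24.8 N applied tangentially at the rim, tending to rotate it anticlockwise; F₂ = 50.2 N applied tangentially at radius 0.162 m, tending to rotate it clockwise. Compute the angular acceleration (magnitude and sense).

α ≈ 0.973 rad/s², anticlockwise

I = MR² = (18.4)(0.533)² = 5.227 kg·m².
Taking anticlockwise as positive: τ₁ = +(24.8)(0.533) = +13.22 N·m; τ₂ = −(50.2)(0.162) = −8.132 N·m.
Net torque τ = 5.086 N·m.
α = τ/I = 5.086/5.227 = 0.9730 rad/s².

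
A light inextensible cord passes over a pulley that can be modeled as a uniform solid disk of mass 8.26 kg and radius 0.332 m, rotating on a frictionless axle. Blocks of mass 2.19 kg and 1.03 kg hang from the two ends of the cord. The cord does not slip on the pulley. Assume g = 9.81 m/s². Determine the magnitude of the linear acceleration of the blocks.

a ≈ 1.55 m/s²

I = ½MR² = (1/2)(8.26)(0.332)² = 0.4552 kg·m².
Heavier block: m₁g − T₁ = m₁a. Lighter block: T₂ − m₂g = m₂a.
Pulley: (T₁ − T₂)R = Iα = I(a/R), so T₁ − T₂ = (I/R²)a = (1/2)M_p a = 4.130·a.
Adding the three: (m₁ − m₂)g = (m₁ + m₂ + 4.130)a, so a = (2.19 − 1.03)(9.81)/(2.19 + 1.03 + 4.130) = 1.548 m/s².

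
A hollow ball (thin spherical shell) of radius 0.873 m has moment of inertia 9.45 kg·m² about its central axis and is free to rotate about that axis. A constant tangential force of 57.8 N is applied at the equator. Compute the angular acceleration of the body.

τ = F R = (57.8)(0.873) = 50.46 N·m.
Newton's second law for rotation, τ = Iα, gives α = τ/I = 50.46/9.450 = 5.340 rad/s².

α ≈ 5.34 rad/s²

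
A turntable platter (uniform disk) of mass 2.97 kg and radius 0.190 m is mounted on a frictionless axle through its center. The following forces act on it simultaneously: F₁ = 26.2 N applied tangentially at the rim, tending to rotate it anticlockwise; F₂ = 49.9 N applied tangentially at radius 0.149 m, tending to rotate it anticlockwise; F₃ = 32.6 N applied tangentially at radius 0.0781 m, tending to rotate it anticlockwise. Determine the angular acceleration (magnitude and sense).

I = ½MR² = (1/2)(2.97)(0.190)² = 0.05361 kg·m².
Taking anticlockwise as positive: τ₁ = +(26.2)(0.190) = +4.978 N·m; τ₂ = +(49.9)(0.149) = +7.435 N·m; τ₃ = +(32.6)(0.0781) = +2.546 N·m.
Net torque τ = 14.96 N·m.
α = τ/I = 14.96/0.05361 = 279.0 rad/s².

α ≈ 279 rad/s², anticlockwise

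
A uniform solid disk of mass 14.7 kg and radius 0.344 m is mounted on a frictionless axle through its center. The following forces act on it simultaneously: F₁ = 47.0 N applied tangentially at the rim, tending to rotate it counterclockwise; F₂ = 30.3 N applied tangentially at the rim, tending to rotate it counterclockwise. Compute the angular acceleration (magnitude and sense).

I = ½MR² = (1/2)(14.7)(0.344)² = 0.8698 kg·m².
Taking counterclockwise as positive: τ₁ = +(47.0)(0.344) = +16.17 N·m; τ₂ = +(30.3)(0.344) = +10.42 N·m.
Net torque τ = 26.59 N·m.
α = τ/I = 26.59/0.8698 = 30.57 rad/s².

α ≈ 30.6 rad/s², counterclockwise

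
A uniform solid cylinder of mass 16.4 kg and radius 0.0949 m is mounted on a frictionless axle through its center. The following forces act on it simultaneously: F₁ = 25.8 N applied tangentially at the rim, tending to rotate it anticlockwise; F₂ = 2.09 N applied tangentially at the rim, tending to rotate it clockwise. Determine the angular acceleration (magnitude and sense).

I = ½MR² = (1/2)(16.4)(0.0949)² = 0.07385 kg·m².
Taking anticlockwise as positive: τ₁ = +(25.8)(0.0949) = +2.448 N·m; τ₂ = −(2.09)(0.0949) = −0.1983 N·m.
Net torque τ = 2.250 N·m.
α = τ/I = 2.250/0.07385 = 30.47 rad/s².

α ≈ 30.5 rad/s², anticlockwise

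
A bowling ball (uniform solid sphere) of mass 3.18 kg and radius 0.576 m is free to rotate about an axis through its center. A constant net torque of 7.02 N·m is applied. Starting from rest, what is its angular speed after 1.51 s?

I = (2/5)MR² = (2/5)(3.18)(0.576)² = 0.4220 kg·m².
α = τ/I = 7.02/0.4220 = 16.63 rad/s².
ω = ω₀ + αt = 0 + (16.63)(1.51) = 25.12 rad/s.

ω ≈ 25.1 rad/s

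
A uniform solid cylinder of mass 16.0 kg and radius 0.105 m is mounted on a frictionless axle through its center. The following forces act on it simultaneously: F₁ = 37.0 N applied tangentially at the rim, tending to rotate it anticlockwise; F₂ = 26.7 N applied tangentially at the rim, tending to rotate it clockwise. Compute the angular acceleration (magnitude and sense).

α ≈ 12.3 rad/s², anticlockwise

I = ½MR² = (1/2)(16.0)(0.105)² = 0.08820 kg·m².
Taking anticlockwise as positive: τ₁ = +(37.0)(0.105) = +3.885 N·m; τ₂ = −(26.7)(0.105) = −2.803 N·m.
Net torque τ = 1.082 N·m.
α = τ/I = 1.082/0.08820 = 12.26 rad/s².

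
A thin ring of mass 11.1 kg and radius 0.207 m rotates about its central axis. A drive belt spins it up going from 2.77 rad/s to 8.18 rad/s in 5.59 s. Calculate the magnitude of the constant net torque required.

τ ≈ 0.460 N·m

I = MR² = (11.1)(0.207)² = 0.4756 kg·m².
α = Δω/Δt = (8.18 − 2.77)/5.59 = 0.9678 rad/s².
τ = Iα = (0.4756)(0.9678) = 0.4603 N·m.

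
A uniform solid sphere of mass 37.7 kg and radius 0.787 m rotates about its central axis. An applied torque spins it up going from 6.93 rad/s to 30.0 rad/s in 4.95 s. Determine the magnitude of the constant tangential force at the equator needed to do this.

I = (2/5)MR² = (2/5)(37.7)(0.787)² = 9.340 kg·m².
α = Δω/Δt = (30.0 − 6.93)/4.95 = 4.661 rad/s².
The required torque is τ = Iα = (9.340)(4.661) = 43.53 N·m.
A tangential force at the equator gives τ = FR, so F = τ/R = 43.53/0.787 = 55.31 N.

F ≈ 55.3 N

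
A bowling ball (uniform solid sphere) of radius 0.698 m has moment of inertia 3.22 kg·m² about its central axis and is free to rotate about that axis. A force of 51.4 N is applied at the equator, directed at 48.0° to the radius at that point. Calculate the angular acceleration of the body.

α ≈ 8.28 rad/s²

Only the tangential component produces torque: τ = F R sinθ = (51.4)(0.698) sin 48.0° = 26.66 N·m.
Newton's second law for rotation, τ = Iα, gives α = τ/I = 26.66/3.220 = 8.280 rad/s².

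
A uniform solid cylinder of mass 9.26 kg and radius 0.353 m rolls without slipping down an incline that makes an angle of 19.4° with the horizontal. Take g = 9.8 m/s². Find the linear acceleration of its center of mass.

Translation along the incline: Mg sinθ − f = Ma.
Rotation about the center: fR = Iα with I = ½MR². No-slip gives a = αR, so f = (I/R²)a = (1/2)M a.
Substituting: Mg sinθ = (1 + 0.5000)Ma, so a = g sinθ/(1 + 0.5000) = (9.8) sin 19.4° / 1.500 = 2.170 m/s².

a ≈ 2.17 m/s²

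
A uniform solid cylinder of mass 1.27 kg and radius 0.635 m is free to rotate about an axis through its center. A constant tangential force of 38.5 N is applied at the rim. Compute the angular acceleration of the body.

I = ½MR² = (1/2)(1.27)(0.635)² = 0.2560 kg·m².
τ = F R = (38.5)(0.635) = 24.45 N·m.
Newton's second law for rotation, τ = Iα, gives α = τ/I = 24.45/0.2560 = 95.48 rad/s².

α ≈ 95.5 rad/s²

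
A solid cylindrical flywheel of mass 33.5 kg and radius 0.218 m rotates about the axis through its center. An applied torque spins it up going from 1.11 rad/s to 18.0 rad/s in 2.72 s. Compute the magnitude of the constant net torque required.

I = ½MR² = (1/2)(33.5)(0.218)² = 0.7960 kg·m².
α = Δω/Δt = (18.0 − 1.11)/2.72 = 6.210 rad/s².
τ = Iα = (0.7960)(6.210) = 4.943 N·m.

τ ≈ 4.94 N·m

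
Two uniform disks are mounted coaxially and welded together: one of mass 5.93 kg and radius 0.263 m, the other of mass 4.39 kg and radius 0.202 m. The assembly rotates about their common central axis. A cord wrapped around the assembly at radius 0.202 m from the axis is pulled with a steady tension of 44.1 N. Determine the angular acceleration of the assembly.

α ≈ 30.2 rad/s²

I = ½M₁R₁² + ½M₂R₂² = ½(5.93)(0.263)² + ½(4.39)(0.202)² = 0.2947 kg·m².
τ = F r = (44.1)(0.202) = 8.908 N·m.
α = τ/I = 8.908/0.2947 = 30.23 rad/s².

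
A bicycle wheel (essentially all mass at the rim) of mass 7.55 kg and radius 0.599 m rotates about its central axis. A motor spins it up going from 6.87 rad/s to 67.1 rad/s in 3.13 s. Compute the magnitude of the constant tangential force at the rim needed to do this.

I = MR² = (7.55)(0.599)² = 2.709 kg·m².
α = Δω/Δt = (67.1 − 6.87)/3.13 = 19.24 rad/s².
The required torque is τ = Iα = (2.709)(19.24) = 52.13 N·m.
A tangential force at the rim gives τ = FR, so F = τ/R = 52.13/0.599 = 87.02 N.

F ≈ 87.0 N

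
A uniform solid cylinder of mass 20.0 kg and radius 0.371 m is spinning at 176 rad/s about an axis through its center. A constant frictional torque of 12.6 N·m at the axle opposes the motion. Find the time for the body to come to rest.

I = ½MR² = (1/2)(20.0)(0.371)² = 1.376 kg·m².
The net torque has magnitude 12.6 N·m, opposing ω.
|α| = τ/I = 12.60/1.376 = 9.154 rad/s² (deceleration).
0 = ω₀ − |α|t ⇒ t = ω₀/|α| = 176/9.154 = 19.23 s.

t ≈ 19.2 s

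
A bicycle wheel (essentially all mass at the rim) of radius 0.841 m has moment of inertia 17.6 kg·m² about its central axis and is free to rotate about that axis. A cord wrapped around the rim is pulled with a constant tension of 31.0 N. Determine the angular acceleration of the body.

α ≈ 1.48 rad/s²

τ = F R = (31.0)(0.841) = 26.07 N·m.
From τ = Iα: α = 26.07/17.60 = 1.481 rad/s².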